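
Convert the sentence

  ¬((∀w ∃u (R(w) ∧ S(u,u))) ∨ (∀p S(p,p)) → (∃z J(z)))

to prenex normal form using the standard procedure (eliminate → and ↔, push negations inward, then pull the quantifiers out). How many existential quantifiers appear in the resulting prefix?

1

Eliminate → and ↔ using ¬ and ∨.
  ¬(¬((∀w ∃u (R(w) ∧ S(u,u))) ∨ (∀p S(p,p))) ∨ (∃z J(z)))
Push ¬ through the quantifiers and connectives to reach negation normal form:
  ((∀w ∃u (R(w) ∧ S(u,u))) ∨ (∀p S(p,p))) ∧ (∀z ¬J(z))
Extract every quantifier outward, since the variables are now distinct and don't occur free across branches:
  ∀w ∃u ∀p ∀z ((R(w) ∧ S(u,u) ∨ S(p,p)) ∧ ¬J(z))
The prefix is ∀w ∃u ∀p ∀z: 3 universal, 1 existential.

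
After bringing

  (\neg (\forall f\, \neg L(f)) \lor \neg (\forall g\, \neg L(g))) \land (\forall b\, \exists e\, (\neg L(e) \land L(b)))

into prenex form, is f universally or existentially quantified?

existential

Drive negations inward (¬∀x A ≡ ∃x ¬A, ¬∃x A ≡ ∀x ¬A, De Morgan for ∧/∨):
  ((\exists f\, L(f)) \lor (\exists g\, L(g))) \land (\forall b\, \exists e\, (\neg L(e) \land L(b)))
All bound variables are already distinct, so no renaming is needed.
Extract every quantifier outward, since the variables are now distinct and don't occur free across branches:
  \exists f\, \exists g\, \forall b\, \exists e\, ((L(f) \lor L(g)) \land \neg L(e) \land L(b))
The quantifier \forall f sits under an odd number of negations, so it flips to \exists f.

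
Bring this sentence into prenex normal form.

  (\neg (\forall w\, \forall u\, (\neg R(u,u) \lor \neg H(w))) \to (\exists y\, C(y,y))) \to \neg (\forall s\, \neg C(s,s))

Rewrite implications/biconditionals: A → B as ¬A ∨ B.
  \neg (\neg \neg (\forall w\, \forall u\, (\neg R(u,u) \lor \neg H(w))) \lor (\exists y\, C(y,y))) \lor \neg (\forall s\, \neg C(s,s))
Push ¬ through the quantifiers and connectives to reach negation normal form:
  (\exists w\, \exists u\, (R(u,u) \land H(w))) \land (\forall y\, \neg C(y,y)) \lor (\exists s\, C(s,s))
All bound variables are already distinct, so no renaming is needed.
Pull the quantifiers to the front (each side's bound variable is not free in the other side):
  \exists w\, \exists u\, \forall y\, \exists s\, (R(u,u) \land H(w) \land \neg C(y,y) \lor C(s,s))

\exists w\, \exists u\, \forall y\, \exists s\, (R(u,u) \land H(w) \land \neg C(y,y) \lor C(s,s))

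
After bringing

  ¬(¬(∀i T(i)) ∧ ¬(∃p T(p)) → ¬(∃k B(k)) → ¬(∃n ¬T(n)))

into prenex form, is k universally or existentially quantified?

universal

Rewrite implications/biconditionals: A → B as ¬A ∨ B.
  ¬(¬(¬(∀i T(i)) ∧ ¬(∃p T(p))) ∨ ¬¬(∃k B(k)) ∨ ¬(∃n ¬T(n)))
Push ¬ through the quantifiers and connectives to reach negation normal form:
  (∃i ¬T(i)) ∧ (∀p ¬T(p)) ∧ (∀k ¬B(k)) ∧ (∃n ¬T(n))
All bound variables are already distinct, so no renaming is needed.
Finally move all quantifiers to the prefix:
  ∃i ∀p ∀k ∃n (¬T(i) ∧ ¬T(p) ∧ ¬B(k) ∧ ¬T(n))
The quantifier ∃k sits under an odd number of negations (counting the antecedent side of each →), so it flips to ∀k.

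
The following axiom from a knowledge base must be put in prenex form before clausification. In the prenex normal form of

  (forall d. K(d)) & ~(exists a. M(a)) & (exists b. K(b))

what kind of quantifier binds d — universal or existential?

Move each ¬ inward, flipping quantifiers it crosses:
  (forall d. K(d)) & (forall a. ~M(a)) & (exists b. K(b))
Extract every quantifier outward, since the variables are now distinct and don't occur free across branches:
  forall d. forall a. exists b. (K(d) & ~M(a) & K(b))
The quantifier forall d sits under an even number of negations, so it remains universal.

universal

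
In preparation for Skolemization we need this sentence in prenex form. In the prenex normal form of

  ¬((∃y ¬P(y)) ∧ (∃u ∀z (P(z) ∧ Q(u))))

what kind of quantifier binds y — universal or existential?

universal

Push ¬ through the quantifiers and connectives to reach negation normal form:
  (∀y P(y)) ∨ (∀u ∃z (¬P(z) ∨ ¬Q(u)))
Finally move all quantifiers to the prefix:
  ∀y ∀u ∃z (P(y) ∨ ¬P(z) ∨ ¬Q(u))
The quantifier ∃y sits under an odd number of negations, so it flips to ∀y.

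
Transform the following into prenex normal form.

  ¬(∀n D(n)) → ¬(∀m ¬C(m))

Eliminate → and ↔ using ¬ and ∨.
  ¬¬(∀n D(n)) ∨ ¬(∀m ¬C(m))
Drive negations inward (¬∀x A ≡ ∃x ¬A, ¬∃x A ≡ ∀x ¬A, De Morgan for ∧/∨):
  (∀n D(n)) ∨ (∃m C(m))
Finally move all quantifiers to the prefix:
  ∀n ∃m (D(n) ∨ C(m))

∀n ∃m (D(n) ∨ C(m))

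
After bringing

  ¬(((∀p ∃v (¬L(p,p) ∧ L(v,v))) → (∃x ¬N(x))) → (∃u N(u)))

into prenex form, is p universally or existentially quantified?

existential

First replace A → B with ¬A ∨ B.
  ¬(¬(¬(∀p ∃v (¬L(p,p) ∧ L(v,v))) ∨ (∃x ¬N(x))) ∨ (∃u N(u)))
Drive negations inward (¬∀x A ≡ ∃x ¬A, ¬∃x A ≡ ∀x ¬A, De Morgan for ∧/∨):
  ((∃p ∀v (L(p,p) ∨ ¬L(v,v))) ∨ (∃x ¬N(x))) ∧ (∀u ¬N(u))
All bound variables are already distinct, so no renaming is needed.
Extract every quantifier outward, since the variables are now distinct and don't occur free across branches:
  ∃p ∀v ∃x ∀u ((L(p,p) ∨ ¬L(v,v) ∨ ¬N(x)) ∧ ¬N(u))
The quantifier ∀p sits under an odd number of negations (counting the antecedent side of each →), so it flips to ∃p.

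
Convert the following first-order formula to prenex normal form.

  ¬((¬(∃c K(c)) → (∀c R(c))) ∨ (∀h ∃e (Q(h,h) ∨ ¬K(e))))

Rewrite implications/biconditionals: A → B as ¬A ∨ B.
  ¬(¬¬(∃c K(c)) ∨ (∀c R(c)) ∨ (∀h ∃e (Q(h,h) ∨ ¬K(e))))
Push ¬ through the quantifiers and connectives to reach negation normal form:
  (∀c ¬K(c)) ∧ (∃c ¬R(c)) ∧ (∃h ∀e (¬Q(h,h) ∧ K(e)))
Standardize variables apart so no two quantifiers bind the same name: c↦x1.
  (∀c ¬K(c)) ∧ (∃x1 ¬R(x1)) ∧ (∃h ∀e (¬Q(h,h) ∧ K(e)))
Finally move all quantifiers to the prefix:
  ∀c ∃x1 ∃h ∀e (¬K(c) ∧ ¬R(x1) ∧ ¬Q(h,h) ∧ K(e))

∀c ∃x1 ∃h ∀e (¬K(c) ∧ ¬R(x1) ∧ ¬Q(h,h) ∧ K(e))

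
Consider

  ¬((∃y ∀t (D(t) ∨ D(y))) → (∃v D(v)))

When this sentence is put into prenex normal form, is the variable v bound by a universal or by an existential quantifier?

Rewrite implications/biconditionals: A → B as ¬A ∨ B.
  ¬(¬(∃y ∀t (D(t) ∨ D(y))) ∨ (∃v D(v)))
Push ¬ through the quantifiers and connectives to reach negation normal form:
  (∃y ∀t (D(t) ∨ D(y))) ∧ (∀v ¬D(v))
Finally move all quantifiers to the prefix:
  ∃y ∀t ∀v ((D(t) ∨ D(y)) ∧ ¬D(v))
The quantifier ∃v sits under an odd number of negations (counting the antecedent side of each →), so it flips to ∀v.

universal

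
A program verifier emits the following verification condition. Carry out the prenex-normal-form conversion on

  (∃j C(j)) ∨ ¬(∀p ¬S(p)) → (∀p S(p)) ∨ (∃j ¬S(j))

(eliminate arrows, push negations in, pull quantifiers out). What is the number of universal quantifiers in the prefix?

Eliminate → and ↔ using ¬ and ∨.
  ¬((∃j C(j)) ∨ ¬(∀p ¬S(p))) ∨ (∀p S(p)) ∨ (∃j ¬S(j))
Move each ¬ inward, flipping quantifiers it crosses:
  (∀j ¬C(j)) ∧ (∀p ¬S(p)) ∨ (∀p S(p)) ∨ (∃j ¬S(j))
Give each quantifier a distinct variable: p↦b, j↦v1.
  (∀j ¬C(j)) ∧ (∀p ¬S(p)) ∨ (∀b S(b)) ∨ (∃v1 ¬S(v1))
Extract every quantifier outward, since the variables are now distinct and don't occur free across branches:
  ∀j ∀p ∀b ∃v1 (¬C(j) ∧ ¬S(p) ∨ S(b) ∨ ¬S(v1))
The prefix is ∀j ∀p ∀b ∃v1: 3 universal, 1 existential.

3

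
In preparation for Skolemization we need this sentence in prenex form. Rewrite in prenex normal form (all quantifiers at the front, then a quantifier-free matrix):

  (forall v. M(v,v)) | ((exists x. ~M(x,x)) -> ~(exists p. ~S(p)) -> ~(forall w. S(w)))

forall v. forall x. exists p. exists w. (M(v,v) | M(x,x) | ~S(p) | ~S(w))

Rewrite implications/biconditionals: A → B as ¬A ∨ B.
  (forall v. M(v,v)) | ~(exists x. ~M(x,x)) | ~~(exists p. ~S(p)) | ~(forall w. S(w))
Push ¬ through the quantifiers and connectives to reach negation normal form:
  (forall v. M(v,v)) | (forall x. M(x,x)) | (exists p. ~S(p)) | (exists w. ~S(w))
Pull the quantifiers to the front (each side's bound variable is not free in the other side):
  forall v. forall x. exists p. exists w. (M(v,v) | M(x,x) | ~S(p) | ~S(w))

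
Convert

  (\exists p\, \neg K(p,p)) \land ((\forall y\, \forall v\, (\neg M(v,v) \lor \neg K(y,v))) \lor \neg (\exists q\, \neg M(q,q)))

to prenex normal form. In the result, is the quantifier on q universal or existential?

Push ¬ through the quantifiers and connectives to reach negation normal form:
  (\exists p\, \neg K(p,p)) \land ((\forall y\, \forall v\, (\neg M(v,v) \lor \neg K(y,v))) \lor (\forall q\, M(q,q)))
Finally move all quantifiers to the prefix:
  \exists p\, \forall y\, \forall v\, \forall q\, (\neg K(p,p) \land (\neg M(v,v) \lor \neg K(y,v) \lor M(q,q)))
The quantifier \exists q sits under an odd number of negations, so it flips to \forall q.

universal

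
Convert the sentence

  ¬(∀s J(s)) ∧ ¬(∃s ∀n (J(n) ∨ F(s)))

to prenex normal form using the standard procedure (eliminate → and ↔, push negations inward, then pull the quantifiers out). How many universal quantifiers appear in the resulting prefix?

Push ¬ through the quantifiers and connectives to reach negation normal form:
  (∃s ¬J(s)) ∧ (∀s ∃n (¬J(n) ∧ ¬F(s)))
Rename bound variables to avoid capture: s↦z.
  (∃s ¬J(s)) ∧ (∀z ∃n (¬J(n) ∧ ¬F(z)))
Pull the quantifiers to the front (each side's bound variable is not free in the other side):
  ∃s ∀z ∃n (¬J(s) ∧ ¬J(n) ∧ ¬F(z))
The prefix is ∃s ∀z ∃n: 1 universal, 2 existential.

1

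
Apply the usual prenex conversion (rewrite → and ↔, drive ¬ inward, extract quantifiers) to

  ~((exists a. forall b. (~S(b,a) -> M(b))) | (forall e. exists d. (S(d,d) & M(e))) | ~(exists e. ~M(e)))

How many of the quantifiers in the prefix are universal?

2

Eliminate → and ↔ using ¬ and ∨.
  ~((exists a. forall b. (~~S(b,a) | M(b))) | (forall e. exists d. (S(d,d) & M(e))) | ~(exists e. ~M(e)))
Push ¬ through the quantifiers and connectives to reach negation normal form:
  (forall a. exists b. (~S(b,a) & ~M(b))) & (exists e. forall d. (~S(d,d) | ~M(e))) & (exists e. ~M(e))
Standardize variables apart so no two quantifiers bind the same name: e↦y1.
  (forall a. exists b. (~S(b,a) & ~M(b))) & (exists e. forall d. (~S(d,d) | ~M(e))) & (exists y1. ~M(y1))
Extract every quantifier outward, since the variables are now distinct and don't occur free across branches:
  forall a. exists b. exists e. forall d. exists y1. (~S(b,a) & ~M(b) & (~S(d,d) | ~M(e)) & ~M(y1))
The prefix is forall a exists b exists e forall d exists y1: 2 universal, 3 existential.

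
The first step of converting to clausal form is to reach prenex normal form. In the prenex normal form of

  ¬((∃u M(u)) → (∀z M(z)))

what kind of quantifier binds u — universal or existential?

First replace A → B with ¬A ∨ B.
  ¬(¬(∃u M(u)) ∨ (∀z M(z)))
Move each ¬ inward, flipping quantifiers it crosses:
  (∃u M(u)) ∧ (∃z ¬M(z))
All bound variables are already distinct, so no renaming is needed.
Extract every quantifier outward, since the variables are now distinct and don't occur free across branches:
  ∃u ∃z (M(u) ∧ ¬M(z))
The quantifier ∃u sits under an even number of negations (counting the antecedent side of each →), so it remains existential.

existential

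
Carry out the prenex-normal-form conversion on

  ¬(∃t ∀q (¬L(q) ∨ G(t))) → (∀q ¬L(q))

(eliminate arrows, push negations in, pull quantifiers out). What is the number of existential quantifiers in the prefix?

Eliminate → and ↔ using ¬ and ∨.
  ¬¬(∃t ∀q (¬L(q) ∨ G(t))) ∨ (∀q ¬L(q))
Push ¬ through the quantifiers and connectives to reach negation normal form:
  (∃t ∀q (¬L(q) ∨ G(t))) ∨ (∀q ¬L(q))
Standardize variables apart so no two quantifiers bind the same name: q↦w1.
  (∃t ∀q (¬L(q) ∨ G(t))) ∨ (∀w1 ¬L(w1))
Finally move all quantifiers to the prefix:
  ∃t ∀q ∀w1 (¬L(q) ∨ G(t) ∨ ¬L(w1))
The prefix is ∃t ∀q ∀w1: 2 universal, 1 existential.

1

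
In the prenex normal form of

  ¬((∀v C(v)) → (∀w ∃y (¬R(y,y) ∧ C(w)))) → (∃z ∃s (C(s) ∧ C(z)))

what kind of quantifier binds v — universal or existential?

Rewrite implications/biconditionals: A → B as ¬A ∨ B.
  ¬¬(¬(∀v C(v)) ∨ (∀w ∃y (¬R(y,y) ∧ C(w)))) ∨ (∃z ∃s (C(s) ∧ C(z)))
Drive negations inward (¬∀x A ≡ ∃x ¬A, ¬∃x A ≡ ∀x ¬A, De Morgan for ∧/∨):
  (∃v ¬C(v)) ∨ (∀w ∃y (¬R(y,y) ∧ C(w))) ∨ (∃z ∃s (C(s) ∧ C(z)))
All bound variables are already distinct, so no renaming is needed.
Extract every quantifier outward, since the variables are now distinct and don't occur free across branches:
  ∃v ∀w ∃y ∃z ∃s (¬C(v) ∨ ¬R(y,y) ∧ C(w) ∨ C(s) ∧ C(z))
The quantifier ∀v sits under an odd number of negations (counting the antecedent side of each →), so it flips to ∃v.

existential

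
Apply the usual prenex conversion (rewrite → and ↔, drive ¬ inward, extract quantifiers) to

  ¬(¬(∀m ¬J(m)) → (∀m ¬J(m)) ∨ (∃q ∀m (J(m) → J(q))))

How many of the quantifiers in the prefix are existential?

3

Rewrite implications/biconditionals: A → B as ¬A ∨ B.
  ¬(¬¬(∀m ¬J(m)) ∨ (∀m ¬J(m)) ∨ (∃q ∀m (¬J(m) ∨ J(q))))
Push ¬ through the quantifiers and connectives to reach negation normal form:
  (∃m J(m)) ∧ (∃m J(m)) ∧ (∀q ∃m (J(m) ∧ ¬J(q)))
Give each quantifier a distinct variable: m↦v1, m↦y1.
  (∃m J(m)) ∧ (∃v1 J(v1)) ∧ (∀q ∃y1 (J(y1) ∧ ¬J(q)))
Finally move all quantifiers to the prefix:
  ∃m ∃v1 ∀q ∃y1 (J(m) ∧ J(v1) ∧ J(y1) ∧ ¬J(q))
The prefix is ∃m ∃v1 ∀q ∃y1: 1 universal, 3 existential.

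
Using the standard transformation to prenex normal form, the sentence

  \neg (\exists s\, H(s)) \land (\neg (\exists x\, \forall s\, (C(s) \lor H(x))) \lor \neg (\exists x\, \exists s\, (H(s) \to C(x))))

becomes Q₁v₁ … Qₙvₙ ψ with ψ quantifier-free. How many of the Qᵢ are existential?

Eliminate → and ↔ using ¬ and ∨.
  \neg (\exists s\, H(s)) \land (\neg (\exists x\, \forall s\, (C(s) \lor H(x))) \lor \neg (\exists x\, \exists s\, (\neg H(s) \lor C(x))))
Drive negations inward (¬∀x A ≡ ∃x ¬A, ¬∃x A ≡ ∀x ¬A, De Morgan for ∧/∨):
  (\forall s\, \neg H(s)) \land ((\forall x\, \exists s\, (\neg C(s) \land \neg H(x))) \lor (\forall x\, \forall s\, (H(s) \land \neg C(x))))
Give each quantifier a distinct variable: s↦u, x↦v1, s↦y.
  (\forall s\, \neg H(s)) \land ((\forall x\, \exists u\, (\neg C(u) \land \neg H(x))) \lor (\forall v1\, \forall y\, (H(y) \land \neg C(v1))))
Pull the quantifiers to the front (each side's bound variable is not free in the other side):
  \forall s\, \forall x\, \exists u\, \forall v1\, \forall y\, (\neg H(s) \land (\neg C(u) \land \neg H(x) \lor H(y) \land \neg C(v1)))
The prefix is \forall s \forall x \exists u \forall v1 \forall y: 4 universal, 1 existential.

1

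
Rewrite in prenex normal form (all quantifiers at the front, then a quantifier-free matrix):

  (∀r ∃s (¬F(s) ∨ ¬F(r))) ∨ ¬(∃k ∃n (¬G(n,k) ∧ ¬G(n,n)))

∀r ∃s ∀k ∀n (¬F(s) ∨ ¬F(r) ∨ G(n,k) ∨ G(n,n))

Move each ¬ inward, flipping quantifiers it crosses:
  (∀r ∃s (¬F(s) ∨ ¬F(r))) ∨ (∀k ∀n (G(n,k) ∨ G(n,n)))
All bound variables are already distinct, so no renaming is needed.
Finally move all quantifiers to the prefix:
  ∀r ∃s ∀k ∀n (¬F(s) ∨ ¬F(r) ∨ G(n,k) ∨ G(n,n))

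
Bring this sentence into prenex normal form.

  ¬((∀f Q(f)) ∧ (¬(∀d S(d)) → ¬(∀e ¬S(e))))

Eliminate → and ↔ using ¬ and ∨.
  ¬((∀f Q(f)) ∧ (¬¬(∀d S(d)) ∨ ¬(∀e ¬S(e))))
Drive negations inward (¬∀x A ≡ ∃x ¬A, ¬∃x A ≡ ∀x ¬A, De Morgan for ∧/∨):
  (∃f ¬Q(f)) ∨ (∃d ¬S(d)) ∧ (∀e ¬S(e))
All bound variables are already distinct, so no renaming is needed.
Extract every quantifier outward, since the variables are now distinct and don't occur free across branches:
  ∃f ∃d ∀e (¬Q(f) ∨ ¬S(d) ∧ ¬S(e))

∃f ∃d ∀e (¬Q(f) ∨ ¬S(d) ∧ ¬S(e))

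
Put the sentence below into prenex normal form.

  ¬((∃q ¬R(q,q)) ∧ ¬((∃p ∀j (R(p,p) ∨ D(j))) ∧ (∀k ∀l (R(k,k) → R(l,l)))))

First replace A → B with ¬A ∨ B.
  ¬((∃q ¬R(q,q)) ∧ ¬((∃p ∀j (R(p,p) ∨ D(j))) ∧ (∀k ∀l (¬R(k,k) ∨ R(l,l)))))
Drive negations inward (¬∀x A ≡ ∃x ¬A, ¬∃x A ≡ ∀x ¬A, De Morgan for ∧/∨):
  (∀q R(q,q)) ∨ (∃p ∀j (R(p,p) ∨ D(j))) ∧ (∀k ∀l (¬R(k,k) ∨ R(l,l)))
All bound variables are already distinct, so no renaming is needed.
Finally move all quantifiers to the prefix:
  ∀q ∃p ∀j ∀k ∀l (R(q,q) ∨ (R(p,p) ∨ D(j)) ∧ (¬R(k,k) ∨ R(l,l)))

∀q ∃p ∀j ∀k ∀l (R(q,q) ∨ (R(p,p) ∨ D(j)) ∧ (¬R(k,k) ∨ R(l,l)))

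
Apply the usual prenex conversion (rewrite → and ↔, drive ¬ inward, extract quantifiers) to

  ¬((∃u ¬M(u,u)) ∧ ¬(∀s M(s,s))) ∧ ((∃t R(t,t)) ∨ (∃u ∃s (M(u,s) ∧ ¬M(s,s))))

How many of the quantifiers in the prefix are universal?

2

Drive negations inward (¬∀x A ≡ ∃x ¬A, ¬∃x A ≡ ∀x ¬A, De Morgan for ∧/∨):
  ((∀u M(u,u)) ∨ (∀s M(s,s))) ∧ ((∃t R(t,t)) ∨ (∃u ∃s (M(u,s) ∧ ¬M(s,s))))
Standardize variables apart so no two quantifiers bind the same name: u↦w1, s↦y.
  ((∀u M(u,u)) ∨ (∀s M(s,s))) ∧ ((∃t R(t,t)) ∨ (∃w1 ∃y (M(w1,y) ∧ ¬M(y,y))))
Pull the quantifiers to the front (each side's bound variable is not free in the other side):
  ∀u ∀s ∃t ∃w1 ∃y ((M(u,u) ∨ M(s,s)) ∧ (R(t,t) ∨ M(w1,y) ∧ ¬M(y,y)))
The prefix is ∀u ∀s ∃t ∃w1 ∃y: 2 universal, 3 existential.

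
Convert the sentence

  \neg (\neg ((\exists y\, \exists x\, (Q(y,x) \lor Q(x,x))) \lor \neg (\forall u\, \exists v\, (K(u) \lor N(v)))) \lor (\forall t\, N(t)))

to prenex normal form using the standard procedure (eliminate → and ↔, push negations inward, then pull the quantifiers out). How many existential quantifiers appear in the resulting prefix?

4

Drive negations inward (¬∀x A ≡ ∃x ¬A, ¬∃x A ≡ ∀x ¬A, De Morgan for ∧/∨):
  ((\exists y\, \exists x\, (Q(y,x) \lor Q(x,x))) \lor (\exists u\, \forall v\, (\neg K(u) \land \neg N(v)))) \land (\exists t\, \neg N(t))
All bound variables are already distinct, so no renaming is needed.
Pull the quantifiers to the front (each side's bound variable is not free in the other side):
  \exists y\, \exists x\, \exists u\, \forall v\, \exists t\, ((Q(y,x) \lor Q(x,x) \lor \neg K(u) \land \neg N(v)) \land \neg N(t))
The prefix is \exists y \exists x \exists u \forall v \exists t: 1 universal, 4 existential.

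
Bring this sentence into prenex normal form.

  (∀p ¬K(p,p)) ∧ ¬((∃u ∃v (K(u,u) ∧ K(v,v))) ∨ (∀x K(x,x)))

Move each ¬ inward, flipping quantifiers it crosses:
  (∀p ¬K(p,p)) ∧ (∀u ∀v (¬K(u,u) ∨ ¬K(v,v))) ∧ (∃x ¬K(x,x))
Finally move all quantifiers to the prefix:
  ∀p ∀u ∀v ∃x (¬K(p,p) ∧ (¬K(u,u) ∨ ¬K(v,v)) ∧ ¬K(x,x))

∀p ∀u ∀v ∃x (¬K(p,p) ∧ (¬K(u,u) ∨ ¬K(v,v)) ∧ ¬K(x,x))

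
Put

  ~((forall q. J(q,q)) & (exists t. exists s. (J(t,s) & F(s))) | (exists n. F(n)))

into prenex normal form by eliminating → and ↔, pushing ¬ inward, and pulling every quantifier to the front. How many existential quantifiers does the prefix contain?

Drive negations inward (¬∀x A ≡ ∃x ¬A, ¬∃x A ≡ ∀x ¬A, De Morgan for ∧/∨):
  ((exists q. ~J(q,q)) | (forall t. forall s. (~J(t,s) | ~F(s)))) & (forall n. ~F(n))
All bound variables are already distinct, so no renaming is needed.
Extract every quantifier outward, since the variables are now distinct and don't occur free across branches:
  exists q. forall t. forall s. forall n. ((~J(q,q) | ~J(t,s) | ~F(s)) & ~F(n))
The prefix is exists q forall t forall s forall n: 3 universal, 1 existential.

1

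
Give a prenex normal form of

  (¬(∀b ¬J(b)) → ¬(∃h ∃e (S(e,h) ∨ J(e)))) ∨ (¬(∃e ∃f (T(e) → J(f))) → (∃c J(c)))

∀b ∀h ∀e ∃v ∃f ∃c (¬J(b) ∨ ¬S(e,h) ∧ ¬J(e) ∨ ¬T(v) ∨ J(f) ∨ J(c))

Eliminate → and ↔ using ¬ and ∨.
  ¬¬(∀b ¬J(b)) ∨ ¬(∃h ∃e (S(e,h) ∨ J(e))) ∨ ¬¬(∃e ∃f (¬T(e) ∨ J(f))) ∨ (∃c J(c))
Push ¬ through the quantifiers and connectives to reach negation normal form:
  (∀b ¬J(b)) ∨ (∀h ∀e (¬S(e,h) ∧ ¬J(e))) ∨ (∃e ∃f (¬T(e) ∨ J(f))) ∨ (∃c J(c))
Standardize variables apart so no two quantifiers bind the same name: e↦v.
  (∀b ¬J(b)) ∨ (∀h ∀e (¬S(e,h) ∧ ¬J(e))) ∨ (∃v ∃f (¬T(v) ∨ J(f))) ∨ (∃c J(c))
Finally move all quantifiers to the prefix:
  ∀b ∀h ∀e ∃v ∃f ∃c (¬J(b) ∨ ¬S(e,h) ∧ ¬J(e) ∨ ¬T(v) ∨ J(f) ∨ J(c))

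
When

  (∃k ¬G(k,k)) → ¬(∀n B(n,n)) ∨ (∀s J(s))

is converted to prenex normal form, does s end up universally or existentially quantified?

Rewrite implications/biconditionals: A → B as ¬A ∨ B.
  ¬(∃k ¬G(k,k)) ∨ ¬(∀n B(n,n)) ∨ (∀s J(s))
Move each ¬ inward, flipping quantifiers it crosses:
  (∀k G(k,k)) ∨ (∃n ¬B(n,n)) ∨ (∀s J(s))
All bound variables are already distinct, so no renaming is needed.
Extract every quantifier outward, since the variables are now distinct and don't occur free across branches:
  ∀k ∃n ∀s (G(k,k) ∨ ¬B(n,n) ∨ J(s))
The quantifier ∀s sits under an even number of negations (counting the antecedent side of each →), so it remains universal.

universal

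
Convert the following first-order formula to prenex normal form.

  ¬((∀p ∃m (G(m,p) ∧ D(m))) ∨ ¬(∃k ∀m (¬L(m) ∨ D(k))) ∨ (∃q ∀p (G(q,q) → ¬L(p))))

First replace A → B with ¬A ∨ B.
  ¬((∀p ∃m (G(m,p) ∧ D(m))) ∨ ¬(∃k ∀m (¬L(m) ∨ D(k))) ∨ (∃q ∀p (¬G(q,q) ∨ ¬L(p))))
Drive negations inward (¬∀x A ≡ ∃x ¬A, ¬∃x A ≡ ∀x ¬A, De Morgan for ∧/∨):
  (∃p ∀m (¬G(m,p) ∨ ¬D(m))) ∧ (∃k ∀m (¬L(m) ∨ D(k))) ∧ (∀q ∃p (G(q,q) ∧ L(p)))
Give each quantifier a distinct variable: m↦w1, p↦v.
  (∃p ∀m (¬G(m,p) ∨ ¬D(m))) ∧ (∃k ∀w1 (¬L(w1) ∨ D(k))) ∧ (∀q ∃v (G(q,q) ∧ L(v)))
Finally move all quantifiers to the prefix:
  ∃p ∀m ∃k ∀w1 ∀q ∃v ((¬G(m,p) ∨ ¬D(m)) ∧ (¬L(w1) ∨ D(k)) ∧ G(q,q) ∧ L(v))

∃p ∀m ∃k ∀w1 ∀q ∃v ((¬G(m,p) ∨ ¬D(m)) ∧ (¬L(w1) ∨ D(k)) ∧ G(q,q) ∧ L(v))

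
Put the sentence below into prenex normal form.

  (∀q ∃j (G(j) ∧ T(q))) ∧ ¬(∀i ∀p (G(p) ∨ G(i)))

Move each ¬ inward, flipping quantifiers it crosses:
  (∀q ∃j (G(j) ∧ T(q))) ∧ (∃i ∃p (¬G(p) ∧ ¬G(i)))
All bound variables are already distinct, so no renaming is needed.
Extract every quantifier outward, since the variables are now distinct and don't occur free across branches:
  ∀q ∃j ∃i ∃p (G(j) ∧ T(q) ∧ ¬G(p) ∧ ¬G(i))

∀q ∃j ∃i ∃p (G(j) ∧ T(q) ∧ ¬G(p) ∧ ¬G(i))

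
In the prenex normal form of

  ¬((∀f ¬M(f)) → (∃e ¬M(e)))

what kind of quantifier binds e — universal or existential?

universal

First replace A → B with ¬A ∨ B.
  ¬(¬(∀f ¬M(f)) ∨ (∃e ¬M(e)))
Drive negations inward (¬∀x A ≡ ∃x ¬A, ¬∃x A ≡ ∀x ¬A, De Morgan for ∧/∨):
  (∀f ¬M(f)) ∧ (∀e M(e))
Extract every quantifier outward, since the variables are now distinct and don't occur free across branches:
  ∀f ∀e (¬M(f) ∧ M(e))
The quantifier ∃e sits under an odd number of negations (counting the antecedent side of each →), so it flips to ∀e.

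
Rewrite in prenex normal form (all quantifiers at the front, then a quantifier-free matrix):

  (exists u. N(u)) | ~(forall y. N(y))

exists u. exists y. (N(u) | ~N(y))

Push ¬ through the quantifiers and connectives to reach negation normal form:
  (exists u. N(u)) | (exists y. ~N(y))
All bound variables are already distinct, so no renaming is needed.
Finally move all quantifiers to the prefix:
  exists u. exists y. (N(u) | ~N(y))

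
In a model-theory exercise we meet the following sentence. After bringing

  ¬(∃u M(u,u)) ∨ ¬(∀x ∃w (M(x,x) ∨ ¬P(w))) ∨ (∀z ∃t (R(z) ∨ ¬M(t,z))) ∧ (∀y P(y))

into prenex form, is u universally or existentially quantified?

universal

Drive negations inward (¬∀x A ≡ ∃x ¬A, ¬∃x A ≡ ∀x ¬A, De Morgan for ∧/∨):
  (∀u ¬M(u,u)) ∨ (∃x ∀w (¬M(x,x) ∧ P(w))) ∨ (∀z ∃t (R(z) ∨ ¬M(t,z))) ∧ (∀y P(y))
Finally move all quantifiers to the prefix:
  ∀u ∃x ∀w ∀z ∃t ∀y (¬M(u,u) ∨ ¬M(x,x) ∧ P(w) ∨ (R(z) ∨ ¬M(t,z)) ∧ P(y))
The quantifier ∃u sits under an odd number of negations, so it flips to ∀u.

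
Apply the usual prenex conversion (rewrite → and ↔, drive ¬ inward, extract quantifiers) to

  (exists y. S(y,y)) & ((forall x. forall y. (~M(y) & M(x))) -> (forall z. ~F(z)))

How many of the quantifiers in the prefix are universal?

1

Eliminate → and ↔ using ¬ and ∨.
  (exists y. S(y,y)) & (~(forall x. forall y. (~M(y) & M(x))) | (forall z. ~F(z)))
Push ¬ through the quantifiers and connectives to reach negation normal form:
  (exists y. S(y,y)) & ((exists x. exists y. (M(y) | ~M(x))) | (forall z. ~F(z)))
Give each quantifier a distinct variable: y↦r.
  (exists y. S(y,y)) & ((exists x. exists r. (M(r) | ~M(x))) | (forall z. ~F(z)))
Finally move all quantifiers to the prefix:
  exists y. exists x. exists r. forall z. (S(y,y) & (M(r) | ~M(x) | ~F(z)))
The prefix is exists y exists x exists r forall z: 1 universal, 3 existential.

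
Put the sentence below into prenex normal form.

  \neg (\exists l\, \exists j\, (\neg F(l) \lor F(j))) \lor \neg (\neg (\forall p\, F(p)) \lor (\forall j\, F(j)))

Drive negations inward (¬∀x A ≡ ∃x ¬A, ¬∃x A ≡ ∀x ¬A, De Morgan for ∧/∨):
  (\forall l\, \forall j\, (F(l) \land \neg F(j))) \lor (\forall p\, F(p)) \land (\exists j\, \neg F(j))
Rename bound variables to avoid capture: j↦x.
  (\forall l\, \forall j\, (F(l) \land \neg F(j))) \lor (\forall p\, F(p)) \land (\exists x\, \neg F(x))
Pull the quantifiers to the front (each side's bound variable is not free in the other side):
  \forall l\, \forall j\, \forall p\, \exists x\, (F(l) \land \neg F(j) \lor F(p) \land \neg F(x))

\forall l\, \forall j\, \forall p\, \exists x\, (F(l) \land \neg F(j) \lor F(p) \land \neg F(x))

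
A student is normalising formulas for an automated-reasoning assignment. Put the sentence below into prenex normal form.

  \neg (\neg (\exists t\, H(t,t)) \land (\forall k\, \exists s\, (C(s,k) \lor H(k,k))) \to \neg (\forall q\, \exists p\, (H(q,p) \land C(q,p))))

First replace A → B with ¬A ∨ B.
  \neg (\neg (\neg (\exists t\, H(t,t)) \land (\forall k\, \exists s\, (C(s,k) \lor H(k,k)))) \lor \neg (\forall q\, \exists p\, (H(q,p) \land C(q,p))))
Drive negations inward (¬∀x A ≡ ∃x ¬A, ¬∃x A ≡ ∀x ¬A, De Morgan for ∧/∨):
  (\forall t\, \neg H(t,t)) \land (\forall k\, \exists s\, (C(s,k) \lor H(k,k))) \land (\forall q\, \exists p\, (H(q,p) \land C(q,p)))
Extract every quantifier outward, since the variables are now distinct and don't occur free across branches:
  \forall t\, \forall k\, \exists s\, \forall q\, \exists p\, (\neg H(t,t) \land (C(s,k) \lor H(k,k)) \land H(q,p) \land C(q,p))

\forall t\, \forall k\, \exists s\, \forall q\, \exists p\, (\neg H(t,t) \land (C(s,k) \lor H(k,k)) \land H(q,p) \land C(q,p))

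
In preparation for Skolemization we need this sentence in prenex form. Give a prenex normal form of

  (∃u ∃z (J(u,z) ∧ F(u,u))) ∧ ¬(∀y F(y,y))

∃u ∃z ∃y (J(u,z) ∧ F(u,u) ∧ ¬F(y,y))

Drive negations inward (¬∀x A ≡ ∃x ¬A, ¬∃x A ≡ ∀x ¬A, De Morgan for ∧/∨):
  (∃u ∃z (J(u,z) ∧ F(u,u))) ∧ (∃y ¬F(y,y))
All bound variables are already distinct, so no renaming is needed.
Extract every quantifier outward, since the variables are now distinct and don't occur free across branches:
  ∃u ∃z ∃y (J(u,z) ∧ F(u,u) ∧ ¬F(y,y))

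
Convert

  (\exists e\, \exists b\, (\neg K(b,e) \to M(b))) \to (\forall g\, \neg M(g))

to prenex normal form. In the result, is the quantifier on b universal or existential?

Eliminate → and ↔ using ¬ and ∨.
  \neg (\exists e\, \exists b\, (\neg \neg K(b,e) \lor M(b))) \lor (\forall g\, \neg M(g))
Drive negations inward (¬∀x A ≡ ∃x ¬A, ¬∃x A ≡ ∀x ¬A, De Morgan for ∧/∨):
  (\forall e\, \forall b\, (\neg K(b,e) \land \neg M(b))) \lor (\forall g\, \neg M(g))
All bound variables are already distinct, so no renaming is needed.
Finally move all quantifiers to the prefix:
  \forall e\, \forall b\, \forall g\, (\neg K(b,e) \land \neg M(b) \lor \neg M(g))
The quantifier \exists b sits under an odd number of negations (counting the antecedent side of each →), so it flips to \forall b.

universal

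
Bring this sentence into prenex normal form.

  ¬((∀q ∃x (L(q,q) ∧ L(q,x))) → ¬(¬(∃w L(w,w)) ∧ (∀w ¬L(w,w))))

Eliminate → and ↔ using ¬ and ∨.
  ¬(¬(∀q ∃x (L(q,q) ∧ L(q,x))) ∨ ¬(¬(∃w L(w,w)) ∧ (∀w ¬L(w,w))))
Drive negations inward (¬∀x A ≡ ∃x ¬A, ¬∃x A ≡ ∀x ¬A, De Morgan for ∧/∨):
  (∀q ∃x (L(q,q) ∧ L(q,x))) ∧ (∀w ¬L(w,w)) ∧ (∀w ¬L(w,w))
Give each quantifier a distinct variable: w↦z.
  (∀q ∃x (L(q,q) ∧ L(q,x))) ∧ (∀w ¬L(w,w)) ∧ (∀z ¬L(z,z))
Pull the quantifiers to the front (each side's bound variable is not free in the other side):
  ∀q ∃x ∀w ∀z (L(q,q) ∧ L(q,x) ∧ ¬L(w,w) ∧ ¬L(z,z))

∀q ∃x ∀w ∀z (L(q,q) ∧ L(q,x) ∧ ¬L(w,w) ∧ ¬L(z,z))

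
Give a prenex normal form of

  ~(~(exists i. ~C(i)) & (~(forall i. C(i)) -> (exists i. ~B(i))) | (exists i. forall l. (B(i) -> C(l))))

Eliminate → and ↔ using ¬ and ∨.
  ~(~(exists i. ~C(i)) & (~~(forall i. C(i)) | (exists i. ~B(i))) | (exists i. forall l. (~B(i) | C(l))))
Drive negations inward (¬∀x A ≡ ∃x ¬A, ¬∃x A ≡ ∀x ¬A, De Morgan for ∧/∨):
  ((exists i. ~C(i)) | (exists i. ~C(i)) & (forall i. B(i))) & (forall i. exists l. (B(i) & ~C(l)))
Standardize variables apart so no two quantifiers bind the same name: i↦u1, i↦x1, i↦t.
  ((exists i. ~C(i)) | (exists u1. ~C(u1)) & (forall x1. B(x1))) & (forall t. exists l. (B(t) & ~C(l)))
Pull the quantifiers to the front (each side's bound variable is not free in the other side):
  exists i. exists u1. forall x1. forall t. exists l. ((~C(i) | ~C(u1) & B(x1)) & B(t) & ~C(l))

exists i. exists u1. forall x1. forall t. exists l. ((~C(i) | ~C(u1) & B(x1)) & B(t) & ~C(l))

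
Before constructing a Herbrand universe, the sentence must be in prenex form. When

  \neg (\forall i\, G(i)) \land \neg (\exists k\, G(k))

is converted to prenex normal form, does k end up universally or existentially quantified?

universal

Move each ¬ inward, flipping quantifiers it crosses:
  (\exists i\, \neg G(i)) \land (\forall k\, \neg G(k))
Finally move all quantifiers to the prefix:
  \exists i\, \forall k\, (\neg G(i) \land \neg G(k))
The quantifier \exists k sits under an odd number of negations, so it flips to \forall k.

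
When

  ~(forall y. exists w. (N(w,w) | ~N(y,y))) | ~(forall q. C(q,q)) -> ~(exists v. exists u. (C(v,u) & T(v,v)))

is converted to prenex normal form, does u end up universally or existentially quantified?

universal

Rewrite implications/biconditionals: A → B as ¬A ∨ B.
  ~(~(forall y. exists w. (N(w,w) | ~N(y,y))) | ~(forall q. C(q,q))) | ~(exists v. exists u. (C(v,u) & T(v,v)))
Push ¬ through the quantifiers and connectives to reach negation normal form:
  (forall y. exists w. (N(w,w) | ~N(y,y))) & (forall q. C(q,q)) | (forall v. forall u. (~C(v,u) | ~T(v,v)))
All bound variables are already distinct, so no renaming is needed.
Pull the quantifiers to the front (each side's bound variable is not free in the other side):
  forall y. exists w. forall q. forall v. forall u. ((N(w,w) | ~N(y,y)) & C(q,q) | ~C(v,u) | ~T(v,v))
The quantifier exists u sits under an odd number of negations (counting the antecedent side of each →), so it flips to forall u.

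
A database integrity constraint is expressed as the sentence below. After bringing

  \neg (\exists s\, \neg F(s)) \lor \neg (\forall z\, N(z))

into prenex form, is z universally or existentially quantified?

Move each ¬ inward, flipping quantifiers it crosses:
  (\forall s\, F(s)) \lor (\exists z\, \neg N(z))
All bound variables are already distinct, so no renaming is needed.
Extract every quantifier outward, since the variables are now distinct and don't occur free across branches:
  \forall s\, \exists z\, (F(s) \lor \neg N(z))
The quantifier \forall z sits under an odd number of negations, so it flips to \exists z.

existential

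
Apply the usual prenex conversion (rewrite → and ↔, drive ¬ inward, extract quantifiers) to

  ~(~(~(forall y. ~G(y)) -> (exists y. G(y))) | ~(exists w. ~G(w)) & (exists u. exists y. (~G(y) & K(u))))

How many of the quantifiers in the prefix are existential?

First replace A → B with ¬A ∨ B.
  ~(~(~~(forall y. ~G(y)) | (exists y. G(y))) | ~(exists w. ~G(w)) & (exists u. exists y. (~G(y) & K(u))))
Drive negations inward (¬∀x A ≡ ∃x ¬A, ¬∃x A ≡ ∀x ¬A, De Morgan for ∧/∨):
  ((forall y. ~G(y)) | (exists y. G(y))) & ((exists w. ~G(w)) | (forall u. forall y. (G(y) | ~K(u))))
Rename bound variables to avoid capture: y↦c, y↦p.
  ((forall y. ~G(y)) | (exists c. G(c))) & ((exists w. ~G(w)) | (forall u. forall p. (G(p) | ~K(u))))
Finally move all quantifiers to the prefix:
  forall y. exists c. exists w. forall u. forall p. ((~G(y) | G(c)) & (~G(w) | G(p) | ~K(u)))
The prefix is forall y exists c exists w forall u forall p: 3 universal, 2 existential.

2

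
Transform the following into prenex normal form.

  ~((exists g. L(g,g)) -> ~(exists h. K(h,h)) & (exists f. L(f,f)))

exists g. exists h. forall f. (L(g,g) & (K(h,h) | ~L(f,f)))

First replace A → B with ¬A ∨ B.
  ~(~(exists g. L(g,g)) | ~(exists h. K(h,h)) & (exists f. L(f,f)))
Push ¬ through the quantifiers and connectives to reach negation normal form:
  (exists g. L(g,g)) & ((exists h. K(h,h)) | (forall f. ~L(f,f)))
Extract every quantifier outward, since the variables are now distinct and don't occur free across branches:
  exists g. exists h. forall f. (L(g,g) & (K(h,h) | ~L(f,f)))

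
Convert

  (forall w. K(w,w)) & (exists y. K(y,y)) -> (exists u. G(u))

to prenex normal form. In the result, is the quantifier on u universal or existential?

existential

Rewrite implications/biconditionals: A → B as ¬A ∨ B.
  ~((forall w. K(w,w)) & (exists y. K(y,y))) | (exists u. G(u))
Drive negations inward (¬∀x A ≡ ∃x ¬A, ¬∃x A ≡ ∀x ¬A, De Morgan for ∧/∨):
  (exists w. ~K(w,w)) | (forall y. ~K(y,y)) | (exists u. G(u))
All bound variables are already distinct, so no renaming is needed.
Finally move all quantifiers to the prefix:
  exists w. forall y. exists u. (~K(w,w) | ~K(y,y) | G(u))
The quantifier exists u sits under an even number of negations (counting the antecedent side of each →), so it remains existential.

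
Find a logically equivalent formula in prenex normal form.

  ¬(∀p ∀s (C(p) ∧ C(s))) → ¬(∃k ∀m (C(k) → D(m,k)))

First replace A → B with ¬A ∨ B.
  ¬¬(∀p ∀s (C(p) ∧ C(s))) ∨ ¬(∃k ∀m (¬C(k) ∨ D(m,k)))
Move each ¬ inward, flipping quantifiers it crosses:
  (∀p ∀s (C(p) ∧ C(s))) ∨ (∀k ∃m (C(k) ∧ ¬D(m,k)))
Finally move all quantifiers to the prefix:
  ∀p ∀s ∀k ∃m (C(p) ∧ C(s) ∨ C(k) ∧ ¬D(m,k))

∀p ∀s ∀k ∃m (C(p) ∧ C(s) ∨ C(k) ∧ ¬D(m,k))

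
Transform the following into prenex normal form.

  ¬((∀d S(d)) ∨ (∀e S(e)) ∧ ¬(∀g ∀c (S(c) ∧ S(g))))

Move each ¬ inward, flipping quantifiers it crosses:
  (∃d ¬S(d)) ∧ ((∃e ¬S(e)) ∨ (∀g ∀c (S(c) ∧ S(g))))
All bound variables are already distinct, so no renaming is needed.
Pull the quantifiers to the front (each side's bound variable is not free in the other side):
  ∃d ∃e ∀g ∀c (¬S(d) ∧ (¬S(e) ∨ S(c) ∧ S(g)))

∃d ∃e ∀g ∀c (¬S(d) ∧ (¬S(e) ∨ S(c) ∧ S(g)))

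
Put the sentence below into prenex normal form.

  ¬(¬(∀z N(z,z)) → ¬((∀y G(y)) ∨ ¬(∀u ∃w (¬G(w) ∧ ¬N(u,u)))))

Rewrite implications/biconditionals: A → B as ¬A ∨ B.
  ¬(¬¬(∀z N(z,z)) ∨ ¬((∀y G(y)) ∨ ¬(∀u ∃w (¬G(w) ∧ ¬N(u,u)))))
Drive negations inward (¬∀x A ≡ ∃x ¬A, ¬∃x A ≡ ∀x ¬A, De Morgan for ∧/∨):
  (∃z ¬N(z,z)) ∧ ((∀y G(y)) ∨ (∃u ∀w (G(w) ∨ N(u,u))))
Finally move all quantifiers to the prefix:
  ∃z ∀y ∃u ∀w (¬N(z,z) ∧ (G(y) ∨ G(w) ∨ N(u,u)))

∃z ∀y ∃u ∀w (¬N(z,z) ∧ (G(y) ∨ G(w) ∨ N(u,u)))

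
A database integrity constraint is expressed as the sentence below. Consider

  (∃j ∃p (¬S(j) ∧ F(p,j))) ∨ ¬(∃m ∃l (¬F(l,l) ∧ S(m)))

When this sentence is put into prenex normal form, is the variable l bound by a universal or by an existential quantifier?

Drive negations inward (¬∀x A ≡ ∃x ¬A, ¬∃x A ≡ ∀x ¬A, De Morgan for ∧/∨):
  (∃j ∃p (¬S(j) ∧ F(p,j))) ∨ (∀m ∀l (F(l,l) ∨ ¬S(m)))
All bound variables are already distinct, so no renaming is needed.
Extract every quantifier outward, since the variables are now distinct and don't occur free across branches:
  ∃j ∃p ∀m ∀l (¬S(j) ∧ F(p,j) ∨ F(l,l) ∨ ¬S(m))
The quantifier ∃l sits under an odd number of negations, so it flips to ∀l.

universal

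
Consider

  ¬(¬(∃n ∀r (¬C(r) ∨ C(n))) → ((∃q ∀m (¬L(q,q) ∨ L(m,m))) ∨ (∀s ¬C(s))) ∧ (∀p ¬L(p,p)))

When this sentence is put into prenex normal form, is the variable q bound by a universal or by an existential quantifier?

Eliminate → and ↔ using ¬ and ∨.
  ¬(¬¬(∃n ∀r (¬C(r) ∨ C(n))) ∨ ((∃q ∀m (¬L(q,q) ∨ L(m,m))) ∨ (∀s ¬C(s))) ∧ (∀p ¬L(p,p)))
Move each ¬ inward, flipping quantifiers it crosses:
  (∀n ∃r (C(r) ∧ ¬C(n))) ∧ ((∀q ∃m (L(q,q) ∧ ¬L(m,m))) ∧ (∃s C(s)) ∨ (∃p L(p,p)))
All bound variables are already distinct, so no renaming is needed.
Extract every quantifier outward, since the variables are now distinct and don't occur free across branches:
  ∀n ∃r ∀q ∃m ∃s ∃p (C(r) ∧ ¬C(n) ∧ (L(q,q) ∧ ¬L(m,m) ∧ C(s) ∨ L(p,p)))
The quantifier ∃q sits under an odd number of negations (counting the antecedent side of each →), so it flips to ∀q.

universal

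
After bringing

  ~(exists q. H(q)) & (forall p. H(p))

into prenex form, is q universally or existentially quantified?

universal

Move each ¬ inward, flipping quantifiers it crosses:
  (forall q. ~H(q)) & (forall p. H(p))
All bound variables are already distinct, so no renaming is needed.
Finally move all quantifiers to the prefix:
  forall q. forall p. (~H(q) & H(p))
The quantifier exists q sits under an odd number of negations, so it flips to forall q.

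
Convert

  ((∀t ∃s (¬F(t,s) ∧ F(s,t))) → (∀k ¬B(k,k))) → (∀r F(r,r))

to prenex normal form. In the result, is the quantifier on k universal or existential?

existential

Eliminate → and ↔ using ¬ and ∨.
  ¬(¬(∀t ∃s (¬F(t,s) ∧ F(s,t))) ∨ (∀k ¬B(k,k))) ∨ (∀r F(r,r))
Drive negations inward (¬∀x A ≡ ∃x ¬A, ¬∃x A ≡ ∀x ¬A, De Morgan for ∧/∨):
  (∀t ∃s (¬F(t,s) ∧ F(s,t))) ∧ (∃k B(k,k)) ∨ (∀r F(r,r))
All bound variables are already distinct, so no renaming is needed.
Finally move all quantifiers to the prefix:
  ∀t ∃s ∃k ∀r (¬F(t,s) ∧ F(s,t) ∧ B(k,k) ∨ F(r,r))
The quantifier ∀k sits under an odd number of negations (counting the antecedent side of each →), so it flips to ∃k.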